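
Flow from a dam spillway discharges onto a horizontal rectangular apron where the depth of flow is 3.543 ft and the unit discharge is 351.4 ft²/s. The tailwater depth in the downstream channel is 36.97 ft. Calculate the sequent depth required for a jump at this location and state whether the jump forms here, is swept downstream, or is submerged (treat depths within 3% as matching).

V₁ = q/y₁ = 351.4/3.543 = 99.18 ft/s. Fr₁ = V₁/√(g·y₁) = 99.18/√(32.2×3.543) = 9.286.
From the momentum equation for a rectangular channel, y₂/y₁ = ½[√(1 + 8Fr₁²) − 1] = ½[√690.80 − 1] = 12.64.
y₂ = 12.64 × 3.543 = 44.79 ft.
Tailwater y_tw = 36.97 ft: y_tw < y₂, so the jump is swept downstream.

y₂ = 44.79 ft; the jump is swept downstream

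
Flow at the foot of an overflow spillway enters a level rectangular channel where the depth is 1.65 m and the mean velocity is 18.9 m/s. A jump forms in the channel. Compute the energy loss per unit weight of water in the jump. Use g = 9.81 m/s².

ΔE = 9.21 m

Fr₁ = V₁/√(g·y₁) = 18.9/√(9.81×1.65) = 4.70.
Sequent-depth ratio: y₂/y₁ = ½[√(1 + 8Fr₁²) − 1] = ½[√177.5 − 1] = 6.16.
y₂ = 6.16 × 1.65 = 10.2 m.
q = V₁·y₁ = 18.9 × 1.65 = 31.2 m²/s. V₂ = q/y₂ = 31.2/10.2 = 3.07 m/s. E₁ = y₁ + V₁²/2g = 19.9 m; E₂ = y₂ + V₂²/2g = 10.6 m. ΔE = E₁ − E₂ = 9.21 m.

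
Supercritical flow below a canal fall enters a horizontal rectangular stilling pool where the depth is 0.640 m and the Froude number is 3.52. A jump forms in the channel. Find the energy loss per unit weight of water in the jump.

ΔE = 1.53 m

Fr₁ = 3.52 (given).
From the momentum equation for a rectangular channel, y₂/y₁ = ½[√(1 + 8Fr₁²) − 1] = ½[√100.1 − 1] = 4.50.
y₂ = 4.50 × 0.640 = 2.88 m.
V₁ = Fr₁·√(g·y₁) = 3.52×√(9.81×0.640) = 8.82 m/s; q = V₁·y₁ = 5.64 m²/s. V₂ = q/y₂ = 5.64/2.88 = 1.96 m/s. E₁ = y₁ + V₁²/2g = 4.60 m; E₂ = y₂ + V₂²/2g = 3.08 m. ΔE = E₁ − E₂ = 1.53 m.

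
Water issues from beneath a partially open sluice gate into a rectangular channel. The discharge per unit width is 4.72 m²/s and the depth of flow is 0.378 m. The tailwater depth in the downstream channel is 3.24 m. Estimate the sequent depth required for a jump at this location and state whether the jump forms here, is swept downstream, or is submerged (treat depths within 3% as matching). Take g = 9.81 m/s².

y₂ = 3.28 m; the jump forms here

V₁ = q/y₁ = 4.72/0.378 = 12.5 m/s. Fr₁ = V₁/√(g·y₁) = 12.5/√(9.81×0.378) = 6.48.
By Bélanger, y₂/y₁ = ½[√(1 + 8Fr₁²) − 1] = ½[√337.4 − 1] = 8.68.
y₂ = 8.68 × 0.378 = 3.28 m.
Tailwater y_tw = 3.24 m: y_tw ≈ y₂, so the jump forms here.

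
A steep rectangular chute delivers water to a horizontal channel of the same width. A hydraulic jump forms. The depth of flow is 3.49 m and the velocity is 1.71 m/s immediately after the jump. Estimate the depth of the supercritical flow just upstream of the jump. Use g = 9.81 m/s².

y₁ = 0.519 m

Fr₂ = V₂/√(g·y₂) = 1.71/√(9.81×3.49) = 0.292.
Since the conjugate-depth ratio holds either way, y₁/y₂ = ½[√(1 + 8Fr₂²) − 1] = ½[√1.683 − 1] = 0.149.
y₁ = 0.149 × 3.49 = 0.519 m.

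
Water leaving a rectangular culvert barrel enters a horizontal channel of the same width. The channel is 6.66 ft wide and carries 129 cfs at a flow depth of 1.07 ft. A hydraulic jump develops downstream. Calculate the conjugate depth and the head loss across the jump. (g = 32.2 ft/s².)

y₂ = 4.16 ft; ΔE = 1.66 ft

q = Q/b = 129/6.66 = 19.4 ft²/s; V₁ = q/y₁ = 18.1 ft/s. Fr₁ = V₁/√(g·y₁) = 3.08.
Bélanger equation: y₂/y₁ = ½[√(1 + 8Fr₁²) − 1] = ½[√77.09 − 1] = 3.89.
y₂ = 3.89 × 1.07 = 4.16 ft.
V₂ = q/y₂ = 19.4/4.16 = 4.65 ft/s. E₁ = y₁ + V₁²/2g = 6.16 ft; E₂ = y₂ + V₂²/2g = 4.50 ft. ΔE = E₁ − E₂ = 1.66 ft.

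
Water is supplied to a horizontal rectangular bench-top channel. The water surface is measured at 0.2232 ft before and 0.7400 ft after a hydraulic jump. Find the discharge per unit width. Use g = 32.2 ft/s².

For a rectangular channel the momentum equation gives q² = ½·g·y₁·y₂·(y₁ + y₂) = ½×32.2×0.2232×0.7400×0.9632 = 2.561.
q = √2.561 = 1.600 ft²/s.

q = 1.600 ft²/s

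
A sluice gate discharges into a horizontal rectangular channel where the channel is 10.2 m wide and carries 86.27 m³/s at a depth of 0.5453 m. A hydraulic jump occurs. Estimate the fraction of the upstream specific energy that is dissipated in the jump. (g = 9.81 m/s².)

ΔE/E₁ = 0.605 (60.5%)

q = Q/b = 86.27/10.2 = 8.458 m²/s; V₁ = q/y₁ = 15.51 m/s. Fr₁ = V₁/√(g·y₁) = 6.706.
Sequent-depth ratio: y₂/y₁ = ½[√(1 + 8Fr₁²) − 1] = ½[√360.78 − 1] = 8.997.
y₂ = 8.997 × 0.5453 = 4.906 m.
E₁ = y₁ + V₁²/2g = 12.81 m. ΔE = (y₂ − y₁)³/(4y₁y₂) = 7.749 m. ΔE/E₁ = 7.749/12.81 = 0.605.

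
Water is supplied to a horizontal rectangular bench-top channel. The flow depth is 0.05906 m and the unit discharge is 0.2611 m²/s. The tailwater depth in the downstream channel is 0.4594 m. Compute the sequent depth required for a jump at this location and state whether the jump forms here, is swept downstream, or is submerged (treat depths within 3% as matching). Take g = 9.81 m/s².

y₂ = 0.4565 m; the jump forms here

V₁ = q/y₁ = 0.2611/0.05906 = 4.421 m/s. Fr₁ = V₁/√(g·y₁) = 4.421/√(9.81×0.05906) = 5.808.
By Bélanger, y₂/y₁ = ½[√(1 + 8Fr₁²) − 1] = ½[√270.87 − 1] = 7.729.
y₂ = 7.729 × 0.05906 = 0.4565 m.
Tailwater y_tw = 0.4594 m: y_tw ≈ y₂, so the jump forms here.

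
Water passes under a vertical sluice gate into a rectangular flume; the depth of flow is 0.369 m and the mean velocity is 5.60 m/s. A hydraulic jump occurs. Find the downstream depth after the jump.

Fr₁ = V₁/√(g·y₁) = 5.60/√(9.81×0.369) = 2.94.
Conjugate-depth relation: y₂/y₁ = ½[√(1 + 8Fr₁²) − 1] = ½[√70.31 − 1] = 3.69.
y₂ = 3.69 × 0.369 = 1.36 m.

y₂ = 1.36 m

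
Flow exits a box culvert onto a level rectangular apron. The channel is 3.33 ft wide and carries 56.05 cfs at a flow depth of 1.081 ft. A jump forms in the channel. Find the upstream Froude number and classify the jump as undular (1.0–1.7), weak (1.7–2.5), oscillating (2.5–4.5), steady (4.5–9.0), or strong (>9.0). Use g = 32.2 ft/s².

q = Q/b = 56.05/3.33 = 16.83 ft²/s; V₁ = q/y₁ = 15.57 ft/s. Fr₁ = V₁/√(g·y₁) = 2.639.
Fr₁ = 2.639 lies in the oscillating range.

Fr₁ = 2.639; oscillating jump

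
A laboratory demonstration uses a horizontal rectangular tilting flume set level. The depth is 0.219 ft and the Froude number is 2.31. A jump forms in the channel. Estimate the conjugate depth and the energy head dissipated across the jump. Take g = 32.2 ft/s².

Fr₁ = 2.31 (given).
From the momentum equation for a rectangular channel, y₂/y₁ = ½[√(1 + 8Fr₁²) − 1] = ½[√43.69 − 1] = 2.80.
y₂ = 2.80 × 0.219 = 0.614 ft.
V₁ = Fr₁·√(g·y₁) = 2.31×√(32.2×0.219) = 6.13 ft/s; q = V₁·y₁ = 1.34 ft²/s. V₂ = q/y₂ = 1.34/0.614 = 2.19 ft/s. E₁ = y₁ + V₁²/2g = 0.803 ft; E₂ = y₂ + V₂²/2g = 0.689 ft. ΔE = E₁ − E₂ = 0.115 ft.

y₂ = 0.614 ft; ΔE = 0.115 ft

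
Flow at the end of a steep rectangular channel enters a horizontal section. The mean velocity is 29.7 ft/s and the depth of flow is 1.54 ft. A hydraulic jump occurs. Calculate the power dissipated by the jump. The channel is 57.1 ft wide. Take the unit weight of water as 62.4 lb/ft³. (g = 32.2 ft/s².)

P = 1877 hp

Fr₁ = V₁/√(g·y₁) = 29.7/√(32.2×1.54) = 4.22.
Sequent-depth ratio: y₂/y₁ = ½[√(1 + 8Fr₁²) − 1] = ½[√143.3 − 1] = 5.49.
y₂ = 5.49 × 1.54 = 8.45 ft.
Head loss: ΔE = (y₂ − y₁)³/(4y₁y₂) = (8.45 − 1.54)³/(4×1.54×8.45) = 330/52.0 = 6.33 ft.
q = V₁·y₁ = 29.7 × 1.54 = 45.7 ft²/s. Q = q·b = 45.7 × 57.1 = 2612 cfs. P = γ·Q·ΔE/550 = 62.4 × 2612 × 6.33 / 550 = 1877 hp.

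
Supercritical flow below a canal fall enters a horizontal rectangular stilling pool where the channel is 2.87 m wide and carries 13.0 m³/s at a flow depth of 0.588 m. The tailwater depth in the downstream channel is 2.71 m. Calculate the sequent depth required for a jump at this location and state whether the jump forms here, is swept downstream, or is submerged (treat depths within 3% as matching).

y₂ = 2.39 m; the jump is submerged

q = Q/b = 13.0/2.87 = 4.53 m²/s; V₁ = q/y₁ = 7.70 m/s. Fr₁ = V₁/√(g·y₁) = 3.21.
Bélanger equation: y₂/y₁ = ½[√(1 + 8Fr₁²) − 1] = ½[√83.30 − 1] = 4.06.
y₂ = 4.06 × 0.588 = 2.39 m.
Tailwater y_tw = 2.71 m: y_tw > y₂, so the jump is submerged.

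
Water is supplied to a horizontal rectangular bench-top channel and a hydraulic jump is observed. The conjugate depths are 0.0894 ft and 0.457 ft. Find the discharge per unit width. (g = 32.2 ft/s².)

For a rectangular channel the momentum equation gives q² = ½·g·y₁·y₂·(y₁ + y₂) = ½×32.2×0.0894×0.457×0.546 = 0.359.
q = √0.359 = 0.600 ft²/s.

q = 0.600 ft²/s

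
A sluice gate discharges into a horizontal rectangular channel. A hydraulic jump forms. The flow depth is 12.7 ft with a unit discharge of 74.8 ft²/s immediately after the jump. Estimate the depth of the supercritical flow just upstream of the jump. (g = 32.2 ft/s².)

y₁ = 1.88 ft

V₂ = q/y₂ = 74.8/12.7 = 5.89 ft/s; Fr₂ = V₂/√(g·y₂) = 0.291.
The Bélanger relation is symmetric: y₁/y₂ = ½[√(1 + 8Fr₂²) − 1] = ½[√1.679 − 1] = 0.148.
y₁ = 0.148 × 12.7 = 1.88 ft.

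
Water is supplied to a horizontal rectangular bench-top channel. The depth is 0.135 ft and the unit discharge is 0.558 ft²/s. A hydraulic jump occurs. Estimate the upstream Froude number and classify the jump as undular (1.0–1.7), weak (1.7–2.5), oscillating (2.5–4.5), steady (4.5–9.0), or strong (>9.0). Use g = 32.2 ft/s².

V₁ = q/y₁ = 0.558/0.135 = 4.13 ft/s. Fr₁ = V₁/√(g·y₁) = 4.13/√(32.2×0.135) = 1.98.
Fr₁ = 1.98 lies in the weak range.

Fr₁ = 1.98; weak jump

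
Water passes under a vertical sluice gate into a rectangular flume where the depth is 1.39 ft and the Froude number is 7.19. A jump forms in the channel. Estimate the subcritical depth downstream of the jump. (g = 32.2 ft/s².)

y₂ = 13.5 ft

Fr₁ = 7.19 (given).
From the momentum equation for a rectangular channel, y₂/y₁ = ½[√(1 + 8Fr₁²) − 1] = ½[√414.6 − 1] = 9.68.
y₂ = 9.68 × 1.39 = 13.5 ft.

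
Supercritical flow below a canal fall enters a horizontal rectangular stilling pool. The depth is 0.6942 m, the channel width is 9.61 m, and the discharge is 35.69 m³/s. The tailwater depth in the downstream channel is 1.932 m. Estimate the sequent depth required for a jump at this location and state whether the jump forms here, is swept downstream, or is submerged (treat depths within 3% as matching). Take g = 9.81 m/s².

y₂ = 1.695 m; the jump is submerged

q = Q/b = 35.69/9.61 = 3.714 m²/s; V₁ = q/y₁ = 5.350 m/s. Fr₁ = V₁/√(g·y₁) = 2.050.
Bélanger equation: y₂/y₁ = ½[√(1 + 8Fr₁²) − 1] = ½[√34.621 − 1] = 2.442.
y₂ = 2.442 × 0.6942 = 1.695 m.
Tailwater y_tw = 1.932 m: y_tw > y₂, so the jump is submerged.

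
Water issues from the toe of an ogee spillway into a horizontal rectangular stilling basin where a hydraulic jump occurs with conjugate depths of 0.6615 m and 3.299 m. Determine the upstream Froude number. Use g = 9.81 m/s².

Fr₁ = 3.864

For a rectangular channel the momentum equation gives q² = ½·g·y₁·y₂·(y₁ + y₂) = ½×9.81×0.6615×3.299×3.960 = 42.39.
q = √42.39 = 6.511 m²/s.
V₁ = q/y₁ = 9.843 m/s; Fr₁ = V₁/√(g·y₁) = 3.864.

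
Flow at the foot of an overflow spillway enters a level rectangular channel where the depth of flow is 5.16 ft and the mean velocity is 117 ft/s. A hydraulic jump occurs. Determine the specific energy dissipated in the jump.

Fr₁ = V₁/√(g·y₁) = 117/√(32.2×5.16) = 9.08.
Conjugate-depth relation: y₂/y₁ = ½[√(1 + 8Fr₁²) − 1] = ½[√660.1 − 1] = 12.3.
y₂ = 12.3 × 5.16 = 63.7 ft.
q = V₁·y₁ = 117 × 5.16 = 604 ft²/s. V₂ = q/y₂ = 604/63.7 = 9.48 ft/s. E₁ = y₁ + V₁²/2g = 218 ft; E₂ = y₂ + V₂²/2g = 65.1 ft. ΔE = E₁ − E₂ = 153 ft.

ΔE = 153 ft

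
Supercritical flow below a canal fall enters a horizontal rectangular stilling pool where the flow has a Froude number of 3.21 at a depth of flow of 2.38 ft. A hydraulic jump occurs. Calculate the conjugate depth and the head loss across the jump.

Fr₁ = 3.21 (given).
From the momentum equation for a rectangular channel, y₂/y₁ = ½[√(1 + 8Fr₁²) − 1] = ½[√83.43 − 1] = 4.07.
y₂ = 4.07 × 2.38 = 9.68 ft.
Head loss: ΔE = (y₂ − y₁)³/(4y₁y₂) = (9.68 − 2.38)³/(4×2.38×9.68) = 389/92.2 = 4.22 ft.

y₂ = 9.68 ft; ΔE = 4.22 ft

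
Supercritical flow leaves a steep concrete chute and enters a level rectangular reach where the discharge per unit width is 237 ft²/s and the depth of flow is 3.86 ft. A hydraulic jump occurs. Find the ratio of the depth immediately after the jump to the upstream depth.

V₁ = q/y₁ = 237/3.86 = 61.4 ft/s. Fr₁ = V₁/√(g·y₁) = 61.4/√(32.2×3.86) = 5.51.
Bélanger equation: y₂/y₁ = ½[√(1 + 8Fr₁²) − 1] = ½[√243.6 − 1] = 7.30.

y₂/y₁ = 7.30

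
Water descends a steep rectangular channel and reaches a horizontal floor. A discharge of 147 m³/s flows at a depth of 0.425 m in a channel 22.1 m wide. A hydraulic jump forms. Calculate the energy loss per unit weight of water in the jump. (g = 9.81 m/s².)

q = Q/b = 147/22.1 = 6.65 m²/s; V₁ = q/y₁ = 15.7 m/s. Fr₁ = V₁/√(g·y₁) = 7.66.
Sequent-depth ratio: y₂/y₁ = ½[√(1 + 8Fr₁²) − 1] = ½[√471.0 − 1] = 10.4.
y₂ = 10.4 × 0.425 = 4.40 m.
Head loss: ΔE = (y₂ − y₁)³/(4y₁y₂) = (4.40 − 0.425)³/(4×0.425×4.40) = 62.8/7.48 = 8.39 m.

ΔE = 8.39 m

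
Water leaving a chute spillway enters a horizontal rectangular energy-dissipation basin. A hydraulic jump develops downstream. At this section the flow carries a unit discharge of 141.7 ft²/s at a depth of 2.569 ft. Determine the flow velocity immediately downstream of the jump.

V₂ = 6.817 ft/s

V₁ = q/y₁ = 141.7/2.569 = 55.16 ft/s. Fr₁ = V₁/√(g·y₁) = 55.16/√(32.2×2.569) = 6.065.
Bélanger equation: y₂/y₁ = ½[√(1 + 8Fr₁²) − 1] = ½[√295.23 − 1] = 8.091.
y₂ = 8.091 × 2.569 = 20.79 ft.
V₂ = q/y₂ = 141.7/20.79 = 6.817 ft/s.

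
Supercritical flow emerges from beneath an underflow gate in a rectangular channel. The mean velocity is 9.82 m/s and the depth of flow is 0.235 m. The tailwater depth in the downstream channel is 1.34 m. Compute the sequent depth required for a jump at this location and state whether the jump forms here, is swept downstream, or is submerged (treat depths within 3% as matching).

Fr₁ = V₁/√(g·y₁) = 9.82/√(9.81×0.235) = 6.47.
By Bélanger, y₂/y₁ = ½[√(1 + 8Fr₁²) − 1] = ½[√335.6 − 1] = 8.66.
y₂ = 8.66 × 0.235 = 2.04 m.
Tailwater y_tw = 1.34 m: y_tw < y₂, so the jump is swept downstream.

y₂ = 2.04 m; the jump is swept downstream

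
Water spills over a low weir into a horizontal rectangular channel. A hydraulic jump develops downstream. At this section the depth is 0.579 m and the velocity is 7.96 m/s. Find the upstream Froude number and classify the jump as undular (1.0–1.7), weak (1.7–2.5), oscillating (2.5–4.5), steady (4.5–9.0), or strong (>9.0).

Fr₁ = V₁/√(g·y₁) = 7.96/√(9.81×0.579) = 3.34.
Fr₁ = 3.34 lies in the oscillating range.

Fr₁ = 3.34; oscillating jump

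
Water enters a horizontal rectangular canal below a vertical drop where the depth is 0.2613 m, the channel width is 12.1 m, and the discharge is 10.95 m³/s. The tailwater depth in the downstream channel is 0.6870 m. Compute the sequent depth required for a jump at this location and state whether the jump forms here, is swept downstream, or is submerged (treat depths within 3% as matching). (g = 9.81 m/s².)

y₂ = 0.6793 m; the jump forms here

q = Q/b = 10.95/12.1 = 0.9050 m²/s; V₁ = q/y₁ = 3.463 m/s. Fr₁ = V₁/√(g·y₁) = 2.163.
From the momentum equation for a rectangular channel, y₂/y₁ = ½[√(1 + 8Fr₁²) − 1] = ½[√38.433 − 1] = 2.600.
y₂ = 2.600 × 0.2613 = 0.6793 m.
Tailwater y_tw = 0.6870 m: y_tw ≈ y₂, so the jump forms here.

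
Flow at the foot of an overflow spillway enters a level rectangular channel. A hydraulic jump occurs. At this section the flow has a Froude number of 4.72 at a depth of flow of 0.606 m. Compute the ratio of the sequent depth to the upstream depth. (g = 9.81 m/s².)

y₂/y₁ = 6.19

Fr₁ = 4.72 (given).
Bélanger equation: y₂/y₁ = ½[√(1 + 8Fr₁²) − 1] = ½[√179.2 − 1] = 6.19.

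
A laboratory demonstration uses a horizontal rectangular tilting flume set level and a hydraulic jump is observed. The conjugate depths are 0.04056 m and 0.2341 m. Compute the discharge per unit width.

For a rectangular channel the momentum equation gives q² = ½·g·y₁·y₂·(y₁ + y₂) = ½×9.81×0.04056×0.2341×0.2747 = 0.01279.
q = √0.01279 = 0.1131 m²/s.

q = 0.1131 m²/s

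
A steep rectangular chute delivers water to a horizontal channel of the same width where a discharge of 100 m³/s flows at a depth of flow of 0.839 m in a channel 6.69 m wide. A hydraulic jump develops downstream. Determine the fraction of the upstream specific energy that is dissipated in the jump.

q = Q/b = 100/6.69 = 14.9 m²/s; V₁ = q/y₁ = 17.8 m/s. Fr₁ = V₁/√(g·y₁) = 6.21.
Bélanger equation: y₂/y₁ = ½[√(1 + 8Fr₁²) − 1] = ½[√309.5 − 1] = 8.30.
y₂ = 8.30 × 0.839 = 6.96 m.
E₁ = y₁ + V₁²/2g = 17.0 m. ΔE = (y₂ − y₁)³/(4y₁y₂) = 9.82 m. ΔE/E₁ = 9.82/17.0 = 0.577.

ΔE/E₁ = 0.577 (57.7%)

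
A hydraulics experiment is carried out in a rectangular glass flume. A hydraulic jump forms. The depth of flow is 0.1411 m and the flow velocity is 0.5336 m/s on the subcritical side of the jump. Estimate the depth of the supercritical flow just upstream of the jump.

y₁ = 0.04420 m

Fr₂ = V₂/√(g·y₂) = 0.5336/√(9.81×0.1411) = 0.4535.
Since the conjugate-depth ratio holds either way, y₁/y₂ = ½[√(1 + 8Fr₂²) − 1] = ½[√2.6456 − 1] = 0.3133.
y₁ = 0.3133 × 0.1411 = 0.04420 m.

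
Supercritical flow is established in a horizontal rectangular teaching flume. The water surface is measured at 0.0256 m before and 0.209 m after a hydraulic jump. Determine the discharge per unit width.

For a rectangular channel the momentum equation gives q² = ½·g·y₁·y₂·(y₁ + y₂) = ½×9.81×0.0256×0.209×0.235 = 0.00616.
q = √0.00616 = 0.0785 m²/s.

q = 0.0785 m²/s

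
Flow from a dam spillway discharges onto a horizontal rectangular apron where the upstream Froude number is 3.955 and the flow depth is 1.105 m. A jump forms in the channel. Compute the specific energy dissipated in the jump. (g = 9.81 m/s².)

Fr₁ = 3.955 (given).
Conjugate-depth relation: y₂/y₁ = ½[√(1 + 8Fr₁²) − 1] = ½[√126.14 − 1] = 5.116.
y₂ = 5.116 × 1.105 = 5.653 m.
V₁ = Fr₁·√(g·y₁) = 3.955×√(9.81×1.105) = 13.02 m/s; q = V₁·y₁ = 14.39 m²/s. V₂ = q/y₂ = 14.39/5.653 = 2.545 m/s. E₁ = y₁ + V₁²/2g = 9.747 m; E₂ = y₂ + V₂²/2g = 5.983 m. ΔE = E₁ − E₂ = 3.764 m.

ΔE = 3.764 m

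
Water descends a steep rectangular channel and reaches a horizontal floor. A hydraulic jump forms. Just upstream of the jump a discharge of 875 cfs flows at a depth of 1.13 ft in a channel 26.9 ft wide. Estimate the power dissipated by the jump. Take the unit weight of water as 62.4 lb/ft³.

P = 654 hp

q = Q/b = 875/26.9 = 32.5 ft²/s; V₁ = q/y₁ = 28.8 ft/s. Fr₁ = V₁/√(g·y₁) = 4.77.
Bélanger equation: y₂/y₁ = ½[√(1 + 8Fr₁²) − 1] = ½[√183.2 − 1] = 6.27.
y₂ = 6.27 × 1.13 = 7.08 ft.
V₂ = q/y₂ = 32.5/7.08 = 4.59 ft/s. E₁ = y₁ + V₁²/2g = 14.0 ft; E₂ = y₂ + V₂²/2g = 7.41 ft. ΔE = E₁ − E₂ = 6.59 ft.
P = γ·Q·ΔE/550 = 62.4 × 875 × 6.59 / 550 = 654 hp.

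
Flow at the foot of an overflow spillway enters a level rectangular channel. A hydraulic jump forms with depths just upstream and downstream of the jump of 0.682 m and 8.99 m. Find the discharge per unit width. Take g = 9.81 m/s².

q = 17.1 m²/s

For a rectangular channel the momentum equation gives q² = ½·g·y₁·y₂·(y₁ + y₂) = ½×9.81×0.682×8.99×9.67 = 291.
q = √291 = 17.1 m²/s.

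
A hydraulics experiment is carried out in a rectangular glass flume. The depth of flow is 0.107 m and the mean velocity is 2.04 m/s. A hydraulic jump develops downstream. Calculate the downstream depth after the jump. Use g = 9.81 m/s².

y₂ = 0.253 m

Fr₁ = V₁/√(g·y₁) = 2.04/√(9.81×0.107) = 1.99.
Bélanger equation: y₂/y₁ = ½[√(1 + 8Fr₁²) − 1] = ½[√32.72 − 1] = 2.36.
y₂ = 2.36 × 0.107 = 0.253 m.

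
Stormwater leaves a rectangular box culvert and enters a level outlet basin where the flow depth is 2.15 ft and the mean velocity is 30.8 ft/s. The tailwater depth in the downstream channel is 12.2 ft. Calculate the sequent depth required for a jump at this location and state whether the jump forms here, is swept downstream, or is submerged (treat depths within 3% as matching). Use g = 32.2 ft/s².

y₂ = 10.2 ft; the jump is submerged

Fr₁ = V₁/√(g·y₁) = 30.8/√(32.2×2.15) = 3.70.
Bélanger equation: y₂/y₁ = ½[√(1 + 8Fr₁²) − 1] = ½[√110.6 − 1] = 4.76.
y₂ = 4.76 × 2.15 = 10.2 ft.
Tailwater y_tw = 12.2 ft: y_tw > y₂, so the jump is submerged.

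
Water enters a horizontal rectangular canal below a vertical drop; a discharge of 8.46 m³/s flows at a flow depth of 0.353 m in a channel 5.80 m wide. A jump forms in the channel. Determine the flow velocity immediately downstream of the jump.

q = Q/b = 8.46/5.80 = 1.46 m²/s; V₁ = q/y₁ = 4.13 m/s. Fr₁ = V₁/√(g·y₁) = 2.22.
Sequent-depth ratio: y₂/y₁ = ½[√(1 + 8Fr₁²) − 1] = ½[√40.44 − 1] = 2.68.
y₂ = 2.68 × 0.353 = 0.946 m.
V₂ = q/y₂ = 1.46/0.946 = 1.54 m/s.

V₂ = 1.54 m/s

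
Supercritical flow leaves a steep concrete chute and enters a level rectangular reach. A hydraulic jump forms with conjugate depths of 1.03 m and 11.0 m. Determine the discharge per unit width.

For a rectangular channel the momentum equation gives q² = ½·g·y₁·y₂·(y₁ + y₂) = ½×9.81×1.03×11.0×12.0 = 669.
q = √669 = 25.9 m²/s.

q = 25.9 m²/s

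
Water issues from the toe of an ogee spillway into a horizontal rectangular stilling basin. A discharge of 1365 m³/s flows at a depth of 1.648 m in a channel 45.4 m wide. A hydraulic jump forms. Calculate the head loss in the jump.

q = Q/b = 1365/45.4 = 30.07 m²/s; V₁ = q/y₁ = 18.24 m/s. Fr₁ = V₁/√(g·y₁) = 4.537.
Sequent-depth ratio: y₂/y₁ = ½[√(1 + 8Fr₁²) − 1] = ½[√165.70 − 1] = 5.936.
y₂ = 5.936 × 1.648 = 9.783 m.
V₂ = q/y₂ = 30.07/9.783 = 3.073 m/s. E₁ = y₁ + V₁²/2g = 18.61 m; E₂ = y₂ + V₂²/2g = 10.26 m. ΔE = E₁ − E₂ = 8.348 m.

ΔE = 8.348 m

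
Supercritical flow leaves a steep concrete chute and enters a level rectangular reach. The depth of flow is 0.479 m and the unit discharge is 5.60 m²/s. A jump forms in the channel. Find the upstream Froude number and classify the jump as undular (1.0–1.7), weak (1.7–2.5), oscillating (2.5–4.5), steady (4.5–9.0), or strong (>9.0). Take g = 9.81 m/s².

Fr₁ = 5.39; steady jump

V₁ = q/y₁ = 5.60/0.479 = 11.7 m/s. Fr₁ = V₁/√(g·y₁) = 11.7/√(9.81×0.479) = 5.39.
Fr₁ = 5.39 lies in the steady range.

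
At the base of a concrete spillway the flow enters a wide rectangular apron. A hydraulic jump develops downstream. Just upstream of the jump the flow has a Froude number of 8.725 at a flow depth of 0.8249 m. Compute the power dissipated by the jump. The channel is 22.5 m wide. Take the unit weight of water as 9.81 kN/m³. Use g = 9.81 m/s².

P = 100437 kW

Fr₁ = 8.725 (given).
Conjugate-depth relation: y₂/y₁ = ½[√(1 + 8Fr₁²) − 1] = ½[√610.00 − 1] = 11.85.
y₂ = 11.85 × 0.8249 = 9.774 m.
V₁ = Fr₁·√(g·y₁) = 8.725×√(9.81×0.8249) = 24.82 m/s; q = V₁·y₁ = 20.47 m²/s. V₂ = q/y₂ = 20.47/9.774 = 2.095 m/s. E₁ = y₁ + V₁²/2g = 32.22 m; E₂ = y₂ + V₂²/2g = 9.998 m. ΔE = E₁ − E₂ = 22.22 m.
Q = q·b = 20.47 × 22.5 = 460.7 m³/s. P = γ·Q·ΔE = 9.81 × 460.7 × 22.22 = 100437 kW.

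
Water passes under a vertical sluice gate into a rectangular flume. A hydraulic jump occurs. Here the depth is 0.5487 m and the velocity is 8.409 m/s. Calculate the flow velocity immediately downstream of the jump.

V₂ = 1.808 m/s

Fr₁ = V₁/√(g·y₁) = 8.409/√(9.81×0.5487) = 3.624.
Sequent-depth ratio: y₂/y₁ = ½[√(1 + 8Fr₁²) − 1] = ½[√106.09 − 1] = 4.650.
y₂ = 4.650 × 0.5487 = 2.551 m.
q = V₁·y₁ = 8.409 × 0.5487 = 4.614 m²/s.
V₂ = q/y₂ = 4.614/2.551 = 1.808 m/s.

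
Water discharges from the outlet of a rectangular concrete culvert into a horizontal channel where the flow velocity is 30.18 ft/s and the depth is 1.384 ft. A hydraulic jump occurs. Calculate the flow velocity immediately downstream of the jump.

Fr₁ = V₁/√(g·y₁) = 30.18/√(32.2×1.384) = 4.521.
From the momentum equation for a rectangular channel, y₂/y₁ = ½[√(1 + 8Fr₁²) − 1] = ½[√164.51 − 1] = 5.913.
y₂ = 5.913 × 1.384 = 8.184 ft.
q = V₁·y₁ = 30.18 × 1.384 = 41.77 ft²/s.
V₂ = q/y₂ = 41.77/8.184 = 5.104 ft/s.

V₂ = 5.104 ft/s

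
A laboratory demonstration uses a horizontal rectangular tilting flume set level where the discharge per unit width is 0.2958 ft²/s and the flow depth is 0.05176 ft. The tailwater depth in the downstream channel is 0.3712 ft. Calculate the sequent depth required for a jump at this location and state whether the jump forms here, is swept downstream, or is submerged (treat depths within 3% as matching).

y₂ = 0.2992 ft; the jump is submerged

V₁ = q/y₁ = 0.2958/0.05176 = 5.715 ft/s. Fr₁ = V₁/√(g·y₁) = 5.715/√(32.2×0.05176) = 4.427.
By Bélanger, y₂/y₁ = ½[√(1 + 8Fr₁²) − 1] = ½[√157.76 − 1] = 5.780.
y₂ = 5.780 × 0.05176 = 0.2992 ft.
Tailwater y_tw = 0.3712 ft: y_tw > y₂, so the jump is submerged.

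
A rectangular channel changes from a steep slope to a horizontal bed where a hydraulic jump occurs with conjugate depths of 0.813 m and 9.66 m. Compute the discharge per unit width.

For a rectangular channel the momentum equation gives q² = ½·g·y₁·y₂·(y₁ + y₂) = ½×9.81×0.813×9.66×10.5 = 403.
q = √403 = 20.1 m²/s.

q = 20.1 m²/s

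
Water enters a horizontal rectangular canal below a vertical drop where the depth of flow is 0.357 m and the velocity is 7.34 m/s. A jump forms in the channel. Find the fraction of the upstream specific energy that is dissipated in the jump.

ΔE/E₁ = 0.382 (38.2%)

Fr₁ = V₁/√(g·y₁) = 7.34/√(9.81×0.357) = 3.92.
Bélanger equation: y₂/y₁ = ½[√(1 + 8Fr₁²) − 1] = ½[√124.1 − 1] = 5.07.
y₂ = 5.07 × 0.357 = 1.81 m.
E₁ = y₁ + V₁²/2g = 3.10 m. ΔE = (y₂ − y₁)³/(4y₁y₂) = 1.19 m. ΔE/E₁ = 1.19/3.10 = 0.382.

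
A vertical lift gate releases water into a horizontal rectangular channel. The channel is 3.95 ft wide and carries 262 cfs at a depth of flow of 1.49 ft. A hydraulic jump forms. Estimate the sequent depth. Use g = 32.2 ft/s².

y₂ = 12.8 ft

q = Q/b = 262/3.95 = 66.3 ft²/s; V₁ = q/y₁ = 44.5 ft/s. Fr₁ = V₁/√(g·y₁) = 6.43.
Sequent-depth ratio: y₂/y₁ = ½[√(1 + 8Fr₁²) − 1] = ½[√331.4 − 1] = 8.60.
y₂ = 8.60 × 1.49 = 12.8 ft.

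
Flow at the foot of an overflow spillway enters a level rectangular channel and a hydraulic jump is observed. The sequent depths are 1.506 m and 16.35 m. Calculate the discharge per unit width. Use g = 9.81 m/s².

q = 46.44 m²/s

For a rectangular channel the momentum equation gives q² = ½·g·y₁·y₂·(y₁ + y₂) = ½×9.81×1.506×16.35×17.86 = 2157.
q = √2157 = 46.44 m²/s.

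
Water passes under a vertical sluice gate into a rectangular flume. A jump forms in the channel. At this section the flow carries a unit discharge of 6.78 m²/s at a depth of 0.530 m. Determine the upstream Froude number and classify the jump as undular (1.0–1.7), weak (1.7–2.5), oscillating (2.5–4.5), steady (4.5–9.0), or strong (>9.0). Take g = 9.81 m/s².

Fr₁ = 5.61; steady jump

V₁ = q/y₁ = 6.78/0.530 = 12.8 m/s. Fr₁ = V₁/√(g·y₁) = 12.8/√(9.81×0.530) = 5.61.
Fr₁ = 5.61 lies in the steady range.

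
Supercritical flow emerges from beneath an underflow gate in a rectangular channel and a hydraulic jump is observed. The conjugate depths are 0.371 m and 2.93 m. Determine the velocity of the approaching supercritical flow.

V₁ = 11.3 m/s

For a rectangular channel the momentum equation gives q² = ½·g·y₁·y₂·(y₁ + y₂) = ½×9.81×0.371×2.93×3.30 = 17.6.
q = √17.6 = 4.20 m²/s.
V₁ = q/y₁ = 4.20/0.371 = 11.3 m/s.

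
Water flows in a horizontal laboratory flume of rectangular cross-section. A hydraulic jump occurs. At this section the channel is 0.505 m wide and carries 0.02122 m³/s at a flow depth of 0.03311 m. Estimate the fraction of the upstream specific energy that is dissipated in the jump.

ΔE/E₁ = 0.129 (12.9%)

q = Q/b = 0.02122/0.505 = 0.04202 m²/s; V₁ = q/y₁ = 1.269 m/s. Fr₁ = V₁/√(g·y₁) = 2.227.
Sequent-depth ratio: y₂/y₁ = ½[√(1 + 8Fr₁²) − 1] = ½[√40.669 − 1] = 2.689.
y₂ = 2.689 × 0.03311 = 0.08902 m.
E₁ = y₁ + V₁²/2g = 0.1152 m. ΔE = (y₂ − y₁)³/(4y₁y₂) = 0.01482 m. ΔE/E₁ = 0.01482/0.1152 = 0.129.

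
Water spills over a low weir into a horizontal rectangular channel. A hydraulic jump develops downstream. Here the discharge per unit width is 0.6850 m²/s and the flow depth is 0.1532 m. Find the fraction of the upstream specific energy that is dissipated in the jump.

ΔE/E₁ = 0.348 (34.8%)

V₁ = q/y₁ = 0.6850/0.1532 = 4.471 m/s. Fr₁ = V₁/√(g·y₁) = 4.471/√(9.81×0.1532) = 3.647.
Sequent-depth ratio: y₂/y₁ = ½[√(1 + 8Fr₁²) − 1] = ½[√107.42 − 1] = 4.682.
y₂ = 4.682 × 0.1532 = 0.7173 m.
E₁ = y₁ + V₁²/2g = 1.172 m. ΔE = (y₂ − y₁)³/(4y₁y₂) = 0.4084 m. ΔE/E₁ = 0.4084/1.172 = 0.348.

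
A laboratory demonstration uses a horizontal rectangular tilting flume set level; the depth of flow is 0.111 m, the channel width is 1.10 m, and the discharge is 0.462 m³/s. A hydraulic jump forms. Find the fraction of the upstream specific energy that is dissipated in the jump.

q = Q/b = 0.462/1.10 = 0.420 m²/s; V₁ = q/y₁ = 3.78 m/s. Fr₁ = V₁/√(g·y₁) = 3.63.
Sequent-depth ratio: y₂/y₁ = ½[√(1 + 8Fr₁²) − 1] = ½[√106.2 − 1] = 4.65.
y₂ = 4.65 × 0.111 = 0.516 m.
E₁ = y₁ + V₁²/2g = 0.841 m. ΔE = (y₂ − y₁)³/(4y₁y₂) = 0.291 m. ΔE/E₁ = 0.291/0.841 = 0.346.

ΔE/E₁ = 0.346 (34.6%)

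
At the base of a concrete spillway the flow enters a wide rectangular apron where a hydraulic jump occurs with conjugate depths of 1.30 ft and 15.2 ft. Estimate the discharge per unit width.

For a rectangular channel the momentum equation gives q² = ½·g·y₁·y₂·(y₁ + y₂) = ½×32.2×1.30×15.2×16.5 = 5249.
q = √5249 = 72.5 ft²/s.

q = 72.5 ft²/s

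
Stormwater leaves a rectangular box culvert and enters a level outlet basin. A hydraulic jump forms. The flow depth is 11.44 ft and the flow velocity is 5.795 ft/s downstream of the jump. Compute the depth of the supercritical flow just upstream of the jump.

Fr₂ = V₂/√(g·y₂) = 5.795/√(32.2×11.44) = 0.3019.
Since the conjugate-depth ratio holds either way, y₁/y₂ = ½[√(1 + 8Fr₂²) − 1] = ½[√1.7293 − 1] = 0.1575.
y₁ = 0.1575 × 11.44 = 1.802 ft.

y₁ = 1.802 ft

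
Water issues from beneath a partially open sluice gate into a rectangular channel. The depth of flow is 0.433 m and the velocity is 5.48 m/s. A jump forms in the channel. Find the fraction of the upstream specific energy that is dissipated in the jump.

Fr₁ = V₁/√(g·y₁) = 5.48/√(9.81×0.433) = 2.66.
Sequent-depth ratio: y₂/y₁ = ½[√(1 + 8Fr₁²) − 1] = ½[√57.56 − 1] = 3.29.
y₂ = 3.29 × 0.433 = 1.43 m.
E₁ = y₁ + V₁²/2g = 1.96 m. ΔE = (y₂ − y₁)³/(4y₁y₂) = 0.396 m. ΔE/E₁ = 0.396/1.96 = 0.202.

ΔE/E₁ = 0.202 (20.2%)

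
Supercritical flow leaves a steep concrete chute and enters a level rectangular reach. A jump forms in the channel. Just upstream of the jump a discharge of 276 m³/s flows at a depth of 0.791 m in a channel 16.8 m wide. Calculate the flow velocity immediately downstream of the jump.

V₂ = 2.07 m/s

q = Q/b = 276/16.8 = 16.4 m²/s; V₁ = q/y₁ = 20.8 m/s. Fr₁ = V₁/√(g·y₁) = 7.46.
Sequent-depth ratio: y₂/y₁ = ½[√(1 + 8Fr₁²) − 1] = ½[√445.7 − 1] = 10.1.
y₂ = 10.1 × 0.791 = 7.95 m.
V₂ = q/y₂ = 16.4/7.95 = 2.07 m/s.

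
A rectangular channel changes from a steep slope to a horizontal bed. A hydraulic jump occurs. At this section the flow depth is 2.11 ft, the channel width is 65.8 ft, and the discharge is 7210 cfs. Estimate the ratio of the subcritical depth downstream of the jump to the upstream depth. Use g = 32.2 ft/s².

y₂/y₁ = 8.42

q = Q/b = 7210/65.8 = 110 ft²/s; V₁ = q/y₁ = 51.9 ft/s. Fr₁ = V₁/√(g·y₁) = 6.30.
By Bélanger, y₂/y₁ = ½[√(1 + 8Fr₁²) − 1] = ½[√318.5 − 1] = 8.42.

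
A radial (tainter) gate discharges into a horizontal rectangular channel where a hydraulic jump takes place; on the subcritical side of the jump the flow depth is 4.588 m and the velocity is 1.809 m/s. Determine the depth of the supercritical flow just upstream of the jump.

Fr₂ = V₂/√(g·y₂) = 1.809/√(9.81×4.588) = 0.2696.
From the momentum equation (using Fr₂), y₁/y₂ = ½[√(1 + 8Fr₂²) − 1] = ½[√1.5817 − 1] = 0.1288.
y₁ = 0.1288 × 4.588 = 0.5910 m.

y₁ = 0.5910 m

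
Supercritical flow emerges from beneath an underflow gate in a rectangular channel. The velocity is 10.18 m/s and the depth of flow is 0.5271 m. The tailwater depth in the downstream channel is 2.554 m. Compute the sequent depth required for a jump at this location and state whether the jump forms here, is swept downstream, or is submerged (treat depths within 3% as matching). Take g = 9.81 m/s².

Fr₁ = V₁/√(g·y₁) = 10.18/√(9.81×0.5271) = 4.477.
Bélanger equation: y₂/y₁ = ½[√(1 + 8Fr₁²) − 1] = ½[√161.33 − 1] = 5.851.
y₂ = 5.851 × 0.5271 = 3.084 m.
Tailwater y_tw = 2.554 m: y_tw < y₂, so the jump is swept downstream.

y₂ = 3.084 m; the jump is swept downstream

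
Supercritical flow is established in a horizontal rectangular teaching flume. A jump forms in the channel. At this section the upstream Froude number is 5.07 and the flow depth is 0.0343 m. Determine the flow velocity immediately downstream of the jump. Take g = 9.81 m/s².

Fr₁ = 5.07 (given).
From the momentum equation for a rectangular channel, y₂/y₁ = ½[√(1 + 8Fr₁²) − 1] = ½[√206.6 − 1] = 6.69.
y₂ = 6.69 × 0.0343 = 0.229 m.
V₁ = Fr₁·√(g·y₁) = 5.07×√(9.81×0.0343) = 2.94 m/s; q = V₁·y₁ = 0.101 m²/s.
V₂ = q/y₂ = 0.101/0.229 = 0.440 m/s.

V₂ = 0.440 m/s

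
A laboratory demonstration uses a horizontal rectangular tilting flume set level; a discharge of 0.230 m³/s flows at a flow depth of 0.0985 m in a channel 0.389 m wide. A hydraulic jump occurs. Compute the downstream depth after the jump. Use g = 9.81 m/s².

y₂ = 0.803 m

q = Q/b = 0.230/0.389 = 0.591 m²/s; V₁ = q/y₁ = 6.00 m/s. Fr₁ = V₁/√(g·y₁) = 6.11.
From the momentum equation for a rectangular channel, y₂/y₁ = ½[√(1 + 8Fr₁²) − 1] = ½[√299.3 − 1] = 8.15.
y₂ = 8.15 × 0.0985 = 0.803 m.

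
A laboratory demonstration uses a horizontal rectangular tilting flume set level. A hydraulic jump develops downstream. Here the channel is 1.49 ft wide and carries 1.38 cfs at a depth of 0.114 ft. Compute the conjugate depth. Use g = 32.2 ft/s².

y₂ = 0.629 ft

q = Q/b = 1.38/1.49 = 0.926 ft²/s; V₁ = q/y₁ = 8.12 ft/s. Fr₁ = V₁/√(g·y₁) = 4.24.
Sequent-depth ratio: y₂/y₁ = ½[√(1 + 8Fr₁²) − 1] = ½[√144.8 − 1] = 5.52.
y₂ = 5.52 × 0.114 = 0.629 ft.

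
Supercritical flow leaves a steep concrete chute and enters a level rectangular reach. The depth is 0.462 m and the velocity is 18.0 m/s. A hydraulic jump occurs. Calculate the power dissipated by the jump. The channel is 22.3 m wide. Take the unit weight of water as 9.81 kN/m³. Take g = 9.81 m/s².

P = 21016 kW

Fr₁ = V₁/√(g·y₁) = 18.0/√(9.81×0.462) = 8.46.
Sequent-depth ratio: y₂/y₁ = ½[√(1 + 8Fr₁²) − 1] = ½[√572.9 − 1] = 11.5.
y₂ = 11.5 × 0.462 = 5.30 m.
Head loss: ΔE = (y₂ − y₁)³/(4y₁y₂) = (5.30 − 0.462)³/(4×0.462×5.30) = 113/9.79 = 11.6 m.
q = V₁·y₁ = 18.0 × 0.462 = 8.32 m²/s. Q = q·b = 8.32 × 22.3 = 185 m³/s. P = γ·Q·ΔE = 9.81 × 185 × 11.6 = 21016 kW.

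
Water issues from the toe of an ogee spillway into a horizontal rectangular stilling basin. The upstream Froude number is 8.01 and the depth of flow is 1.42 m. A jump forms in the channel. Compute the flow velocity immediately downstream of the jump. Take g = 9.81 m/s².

V₂ = 2.76 m/s

Fr₁ = 8.01 (given).
Bélanger equation: y₂/y₁ = ½[√(1 + 8Fr₁²) − 1] = ½[√514.3 − 1] = 10.8.
y₂ = 10.8 × 1.42 = 15.4 m.
V₁ = Fr₁·√(g·y₁) = 8.01×√(9.81×1.42) = 29.9 m/s; q = V₁·y₁ = 42.5 m²/s.
V₂ = q/y₂ = 42.5/15.4 = 2.76 m/s.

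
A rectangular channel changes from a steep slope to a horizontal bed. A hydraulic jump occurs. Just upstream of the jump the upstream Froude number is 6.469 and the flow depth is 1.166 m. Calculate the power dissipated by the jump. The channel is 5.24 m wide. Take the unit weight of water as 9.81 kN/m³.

Fr₁ = 6.469 (given).
From the momentum equation for a rectangular channel, y₂/y₁ = ½[√(1 + 8Fr₁²) − 1] = ½[√335.78 − 1] = 8.662.
y₂ = 8.662 × 1.166 = 10.10 m.
V₁ = Fr₁·√(g·y₁) = 6.469×√(9.81×1.166) = 21.88 m/s; q = V₁·y₁ = 25.51 m²/s. V₂ = q/y₂ = 25.51/10.10 = 2.526 m/s. E₁ = y₁ + V₁²/2g = 25.56 m; E₂ = y₂ + V₂²/2g = 10.43 m. ΔE = E₁ − E₂ = 15.14 m.
Q = q·b = 25.51 × 5.24 = 133.7 m³/s. P = γ·Q·ΔE = 9.81 × 133.7 × 15.14 = 19851 kW.

P = 19851 kW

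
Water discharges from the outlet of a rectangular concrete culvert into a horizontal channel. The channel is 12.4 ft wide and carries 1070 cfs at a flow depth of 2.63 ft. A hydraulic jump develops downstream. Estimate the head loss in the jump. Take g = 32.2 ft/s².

q = Q/b = 1070/12.4 = 86.3 ft²/s; V₁ = q/y₁ = 32.8 ft/s. Fr₁ = V₁/√(g·y₁) = 3.57.
From the momentum equation for a rectangular channel, y₂/y₁ = ½[√(1 + 8Fr₁²) − 1] = ½[√102.7 − 1] = 4.57.
y₂ = 4.57 × 2.63 = 12.0 ft.
Head loss: ΔE = (y₂ − y₁)³/(4y₁y₂) = (12.0 − 2.63)³/(4×2.63×12.0) = 826/126 = 6.53 ft.

ΔE = 6.53 ft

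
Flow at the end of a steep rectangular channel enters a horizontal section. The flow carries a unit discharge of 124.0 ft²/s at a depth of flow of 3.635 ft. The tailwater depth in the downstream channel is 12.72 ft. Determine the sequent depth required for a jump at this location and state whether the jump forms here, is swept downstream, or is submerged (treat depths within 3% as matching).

V₁ = q/y₁ = 124.0/3.635 = 34.11 ft/s. Fr₁ = V₁/√(g·y₁) = 34.11/√(32.2×3.635) = 3.153.
From the momentum equation for a rectangular channel, y₂/y₁ = ½[√(1 + 8Fr₁²) − 1] = ½[√80.536 − 1] = 3.987.
y₂ = 3.987 × 3.635 = 14.49 ft.
Tailwater y_tw = 12.72 ft: y_tw < y₂, so the jump is swept downstream.

y₂ = 14.49 ft; the jump is swept downstream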